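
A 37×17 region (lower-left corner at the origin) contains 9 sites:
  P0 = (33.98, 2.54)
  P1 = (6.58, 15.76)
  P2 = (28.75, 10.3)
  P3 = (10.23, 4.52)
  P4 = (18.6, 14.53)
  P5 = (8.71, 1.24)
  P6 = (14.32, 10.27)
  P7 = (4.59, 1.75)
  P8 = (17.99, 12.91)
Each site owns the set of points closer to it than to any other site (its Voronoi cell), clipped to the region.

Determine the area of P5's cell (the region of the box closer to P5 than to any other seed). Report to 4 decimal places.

Area of P5's cell: 18.6276

1. box [0,37]×[0,17]: [(0, 0) (37, 0) (37, 17) (0, 17)]
2. ⊥bis P5·P0 via (21.345,1.89): [(0, 0) (21.4422, 0) (20.5677, 17) (0, 17)]  |A|=357.0842
3. ⊥bis P5·P1 via (7.645,8.5): [(0, 7.3785) (0, 0) (21.4422, 0) (20.9049, 10.4451)]  |A|=189.1072
4. ⊥bis P5·P2 via (18.73,5.77): [(16.8831, 9.8552) (0, 7.3785) (0, 0) (21.3386, 0)]  |A|=167.434
5. ⊥bis P5·P3 via (9.47,2.88): [(0, 7.2685) (0, 0) (15.6847, 0)]  |A|=57.0025
6. ⊥bis P5·P4 via (13.655,7.885): [(0, 7.2685) (0, 0) (15.6847, 0)]  |A|=57.0025
7. ⊥bis P5·P6 via (11.515,5.755): [(0, 7.2685) (0, 0) (15.6847, 0)]  |A|=57.0025
8. ⊥bis P5·P7 via (6.65,1.495): [(6.9651, 4.0408) (6.4649, 0) (15.6847, 0)]  |A|=18.6276
9. ⊥bis P5·P8 via (13.35,7.075): [(6.9651, 4.0408) (6.4649, 0) (15.6847, 0)]  |A|=18.6276
10. canonical 3-gon: [(6.9651, 4.0408) (6.4649, 0) (15.6847, 0)]
11. shoelace: 18.6276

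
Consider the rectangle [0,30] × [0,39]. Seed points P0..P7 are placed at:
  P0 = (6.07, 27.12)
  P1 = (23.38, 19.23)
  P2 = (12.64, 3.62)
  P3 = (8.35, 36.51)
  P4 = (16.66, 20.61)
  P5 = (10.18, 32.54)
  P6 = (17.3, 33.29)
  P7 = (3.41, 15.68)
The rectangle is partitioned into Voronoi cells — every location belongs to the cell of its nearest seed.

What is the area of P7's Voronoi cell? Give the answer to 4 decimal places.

Area of P7's cell: 146.5355

1. box [0,30]×[0,39]: [(0, 0) (30, 0) (30, 39) (0, 39)]
2. ⊥bis P7·P0 via (4.74,21.4): [(0, 22.5021) (0, 0) (30, 0) (30, 15.5266)]  |A|=570.4311
3. ⊥bis P7·P1 via (13.395,17.455): [(13.0366, 19.4709) (0, 22.5021) (0, 0) (16.4979, 0)]  |A|=307.2907
4. ⊥bis P7·P2 via (8.025,9.65): [(13.9732, 14.2024) (13.0366, 19.4709) (0, 22.5021) (0, 3.5081)]  |A|=165.6256
5. ⊥bis P7·P3 via (5.88,26.095): [(13.9732, 14.2024) (13.0366, 19.4709) (0, 22.5021) (0, 3.5081)]  |A|=165.6256
6. ⊥bis P7·P4 via (10.035,18.145): [(12.0497, 12.7303) (9.2107, 20.3605) (0, 22.5021) (0, 3.5081)]  |A|=146.5355
7. ⊥bis P7·P5 via (6.795,24.11): [(12.0497, 12.7303) (9.2107, 20.3605) (0, 22.5021) (0, 3.5081)]  |A|=146.5355
8. ⊥bis P7·P6 via (10.355,24.485): [(12.0497, 12.7303) (9.2107, 20.3605) (0, 22.5021) (0, 3.5081)]  |A|=146.5355
9. canonical 4-gon: [(12.0497, 12.7303) (9.2107, 20.3605) (0, 22.5021) (0, 3.5081)]
10. shoelace: 146.5355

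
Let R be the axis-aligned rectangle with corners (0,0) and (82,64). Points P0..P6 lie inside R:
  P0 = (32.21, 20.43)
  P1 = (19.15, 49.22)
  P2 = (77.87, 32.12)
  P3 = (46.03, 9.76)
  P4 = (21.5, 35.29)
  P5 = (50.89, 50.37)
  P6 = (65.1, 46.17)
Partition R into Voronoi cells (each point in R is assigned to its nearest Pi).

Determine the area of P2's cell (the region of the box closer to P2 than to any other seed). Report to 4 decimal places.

Area of P2's cell: 659.3226

1. box [0,82]×[0,64]: [(0, 0) (82, 0) (82, 64) (0, 64)]
2. ⊥bis P2·P0 via (55.04,26.275): [(61.767, 0) (82, 0) (82, 64) (45.3815, 64)]  |A|=1819.2467
3. ⊥bis P2·P1 via (48.51,40.67): [(50.0237, 45.868) (61.767, 0) (82, 0) (82, 64) (55.304, 64)]  |A|=1729.29
4. ⊥bis P2·P3 via (61.95,20.94): [(50.0237, 45.868) (53.225, 33.3641) (76.6554, 0) (82, 0) (82, 64) (55.304, 64)]  |A|=1480.9217
5. ⊥bis P2·P4 via (49.685,33.705): [(50.4516, 47.3374) (50.3068, 44.7624) (53.225, 33.3641) (76.6554, 0) (82, 0) (82, 64) (55.304, 64)]  |A|=1480.4772
6. ⊥bis P2·P5 via (64.38,41.245): [(56.1917, 29.1397) (76.6554, 0) (82, 0) (82, 64) (79.7721, 64)]  |A|=942.5704
7. ⊥bis P2·P6 via (71.485,39.145): [(57.8612, 26.7624) (76.6554, 0) (82, 0) (82, 48.702)]  |A|=659.3226
8. canonical 4-gon: [(57.8612, 26.7624) (76.6554, 0) (82, 0) (82, 48.702)]
9. shoelace: 659.3226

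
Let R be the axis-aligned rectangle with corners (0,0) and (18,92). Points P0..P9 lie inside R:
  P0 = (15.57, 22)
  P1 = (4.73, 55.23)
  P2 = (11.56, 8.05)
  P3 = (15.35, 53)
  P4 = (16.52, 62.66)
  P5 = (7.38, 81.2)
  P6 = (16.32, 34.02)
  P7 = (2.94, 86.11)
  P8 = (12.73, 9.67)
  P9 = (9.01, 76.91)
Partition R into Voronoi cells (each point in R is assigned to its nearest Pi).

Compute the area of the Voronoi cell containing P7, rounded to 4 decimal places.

1. box [0,18]×[0,92]: [(0, 0) (18, 0) (18, 92) (0, 92)]
2. ⊥bis P7·P0 via (9.255,54.055): [(0, 52.2317) (18, 55.7778) (18, 92) (0, 92)]  |A|=683.9143
3. ⊥bis P7·P1 via (3.835,70.67): [(0, 70.4477) (18, 71.4911) (18, 92) (0, 92)]  |A|=378.5509
4. ⊥bis P7·P2 via (7.25,47.08): [(0, 70.4477) (18, 71.4911) (18, 92) (0, 92)]  |A|=378.5509
5. ⊥bis P7·P3 via (9.145,69.555): [(0, 70.4477) (13.6355, 71.2381) (18, 72.874) (18, 92) (0, 92)]  |A|=375.5331
6. ⊥bis P7·P4 via (9.73,74.385): [(0, 70.4477) (3.2571, 70.6365) (18, 79.1742) (18, 92) (0, 92)]  |A|=321.9152
7. ⊥bis P7·P5 via (5.16,83.655): [(0, 78.9889) (14.3884, 92) (0, 92)]  |A|=93.604
8. ⊥bis P7·P6 via (9.63,60.065): [(0, 78.9889) (14.3884, 92) (0, 92)]  |A|=93.604
9. ⊥bis P7·P8 via (7.835,47.89): [(0, 78.9889) (14.3884, 92) (0, 92)]  |A|=93.604
10. ⊥bis P7·P9 via (5.975,81.51): [(0, 78.9889) (14.3884, 92) (0, 92)]  |A|=93.604
11. canonical 3-gon: [(0, 78.9889) (14.3884, 92) (0, 92)]
12. shoelace: 93.604

Area of P7's cell: 93.6040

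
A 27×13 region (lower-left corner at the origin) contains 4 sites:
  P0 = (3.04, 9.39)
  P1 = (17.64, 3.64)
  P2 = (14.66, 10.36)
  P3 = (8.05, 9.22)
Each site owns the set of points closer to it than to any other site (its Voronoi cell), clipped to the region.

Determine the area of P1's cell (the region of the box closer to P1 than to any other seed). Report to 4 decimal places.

Area of P1's cell: 134.4791

1. box [0,27]×[0,13]: [(0, 0) (27, 0) (27, 13) (0, 13)]
2. ⊥bis P1·P0 via (10.34,6.515): [(7.7742, 0) (27, 0) (27, 13) (12.894, 13)]  |A|=216.6568
3. ⊥bis P1·P2 via (16.15,7): [(9.342, 3.981) (7.7742, 0) (27, 0) (27, 11.8115)]  |A|=142.5521
4. ⊥bis P1·P3 via (12.845,6.43): [(12.1427, 5.2229) (9.1037, 0) (27, 0) (27, 11.8115)]  |A|=134.4791
5. canonical 4-gon: [(12.1427, 5.2229) (9.1037, 0) (27, 0) (27, 11.8115)]
6. shoelace: 134.4791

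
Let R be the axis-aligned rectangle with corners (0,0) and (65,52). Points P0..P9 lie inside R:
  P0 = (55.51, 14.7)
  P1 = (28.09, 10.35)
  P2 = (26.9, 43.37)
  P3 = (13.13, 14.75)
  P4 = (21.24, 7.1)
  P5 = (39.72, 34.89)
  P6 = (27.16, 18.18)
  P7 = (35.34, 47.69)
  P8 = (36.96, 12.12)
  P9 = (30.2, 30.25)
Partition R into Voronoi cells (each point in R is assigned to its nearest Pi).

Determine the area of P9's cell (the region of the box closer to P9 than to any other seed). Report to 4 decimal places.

Area of P9's cell: 233.0006

1. box [0,65]×[0,52]: [(0, 0) (65, 0) (65, 52) (0, 52)]
2. ⊥bis P9·P0 via (42.855,22.475): [(0, 0) (29.0468, 0) (60.9946, 52) (0, 52)]  |A|=2341.0762
3. ⊥bis P9·P1 via (29.145,20.3): [(0, 23.3902) (40.762, 19.0683) (60.9946, 52) (0, 52)]  |A|=1587.4244
4. ⊥bis P9·P2 via (28.55,36.81): [(0, 29.629) (0, 23.3902) (40.762, 19.0683) (55.8865, 43.6858)]  |A|=708.7444
5. ⊥bis P9·P3 via (21.665,22.5): [(12.3672, 32.7396) (23.0786, 20.9432) (40.762, 19.0683) (55.8865, 43.6858)]  |A|=547.1502
6. ⊥bis P9·P4 via (25.72,18.675): [(12.3672, 32.7396) (23.0786, 20.9432) (40.762, 19.0683) (55.8865, 43.6858)]  |A|=547.1502
7. ⊥bis P9·P5 via (34.96,32.57): [(32.4191, 37.7832) (12.3672, 32.7396) (23.0786, 20.9432) (40.762, 19.0683) (41.1962, 19.775)]  |A|=309.9442
8. ⊥bis P9·P6 via (28.68,24.215): [(40.4808, 21.2428) (32.4191, 37.7832) (12.3672, 32.7396) (17.566, 27.0142)]  |A|=236.7594
9. ⊥bis P9·P7 via (32.77,38.97): [(40.4808, 21.2428) (32.4191, 37.7832) (12.3672, 32.7396) (17.566, 27.0142)]  |A|=236.7594
10. ⊥bis P9·P8 via (33.58,21.185): [(36.4546, 22.2568) (39.4434, 23.3713) (32.4191, 37.7832) (12.3672, 32.7396) (17.566, 27.0142)]  |A|=233.0006
11. canonical 5-gon: [(36.4546, 22.2568) (39.4434, 23.3713) (32.4191, 37.7832) (12.3672, 32.7396) (17.566, 27.0142)]
12. shoelace: 233.0006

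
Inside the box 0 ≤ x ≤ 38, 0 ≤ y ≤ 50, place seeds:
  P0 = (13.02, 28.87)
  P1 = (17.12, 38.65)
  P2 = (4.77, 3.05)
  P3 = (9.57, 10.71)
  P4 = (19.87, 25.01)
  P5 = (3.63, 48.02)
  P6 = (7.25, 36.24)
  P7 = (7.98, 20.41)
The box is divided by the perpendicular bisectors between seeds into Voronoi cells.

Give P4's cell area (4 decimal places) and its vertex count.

1. box [0,38]×[0,50]: [(0, 0) (38, 0) (38, 50) (0, 50)]
2. ⊥bis P4·P0 via (16.445,26.94): [(1.2642, 0) (38, 0) (38, 50) (29.4394, 50)]  |A|=1132.4099
3. ⊥bis P4·P1 via (18.495,31.83): [(19.291, 31.9905) (1.2642, 0) (38, 0) (38, 35.7625)]  |A|=922.1383
4. ⊥bis P4·P2 via (12.32,14.03): [(19.291, 31.9905) (10.0498, 15.591) (32.7239, 0) (38, 0) (38, 35.7625)]  |A|=676.8941
5. ⊥bis P4·P3 via (14.72,17.86): [(19.291, 31.9905) (12.3076, 19.5976) (38, 1.0919) (38, 35.7625)]  |A|=548.1443
6. ⊥bis P4·P5 via (11.75,36.515): [(19.291, 31.9905) (12.3076, 19.5976) (38, 1.0919) (38, 35.7625)]  |A|=548.1443
7. ⊥bis P4·P6 via (13.56,30.625): [(19.291, 31.9905) (12.3076, 19.5976) (38, 1.0919) (38, 35.7625)]  |A|=548.1443
8. ⊥bis P4·P7 via (13.925,22.71): [(19.291, 31.9905) (13.9805, 22.5665) (16.2191, 16.7802) (38, 1.0919) (38, 35.7625)]  |A|=539.9812
9. canonical 5-gon: [(19.291, 31.9905) (13.9805, 22.5665) (16.2191, 16.7802) (38, 1.0919) (38, 35.7625)]
10. shoelace: 539.9812

Area of P4's cell: 539.9812 (5 vertices)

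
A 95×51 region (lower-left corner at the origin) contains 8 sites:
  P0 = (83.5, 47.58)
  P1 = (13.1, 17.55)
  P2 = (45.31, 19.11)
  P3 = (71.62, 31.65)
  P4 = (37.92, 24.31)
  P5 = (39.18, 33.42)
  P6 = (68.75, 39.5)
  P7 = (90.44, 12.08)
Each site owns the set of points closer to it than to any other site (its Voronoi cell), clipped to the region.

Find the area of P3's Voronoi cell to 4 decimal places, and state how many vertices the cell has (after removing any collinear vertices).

Area of P3's cell: 518.2604 (4 vertices)

1. box [0,95]×[0,51]: [(0, 0) (95, 0) (95, 51) (0, 51)]
2. ⊥bis P3·P0 via (77.56,39.615): [(0, 0) (95, 0) (95, 26.6089) (62.2938, 51) (0, 51)]  |A|=4446.1293
3. ⊥bis P3·P1 via (42.36,24.6): [(48.2872, 0) (95, 0) (95, 26.6089) (62.2938, 51) (35.9991, 51)]  |A|=2296.8286
4. ⊥bis P3·P2 via (58.465,25.38): [(70.5617, 0) (95, 0) (95, 26.6089) (62.2938, 51) (46.2539, 51)]  |A|=1467.3312
5. ⊥bis P3·P4 via (54.77,27.98): [(52.7034, 37.4683) (70.5617, 0) (95, 0) (95, 26.6089) (62.2938, 51) (49.7561, 51)]  |A|=1443.6354
6. ⊥bis P3·P5 via (55.4,32.535): [(55.3645, 31.885) (70.5617, 0) (95, 0) (95, 26.6089) (62.2938, 51) (56.4075, 51)]  |A|=1370.2882
7. ⊥bis P3·P6 via (70.185,35.575): [(56.0661, 30.4131) (70.5617, 0) (95, 0) (95, 26.6089) (78.769, 38.7134)]  |A|=1094.3793
8. ⊥bis P3·P7 via (81.03,21.865): [(56.0661, 30.4131) (66.7059, 8.0899) (89.9101, 30.4048) (78.769, 38.7134)]  |A|=518.2604
9. canonical 4-gon: [(56.0661, 30.4131) (66.7059, 8.0899) (89.9101, 30.4048) (78.769, 38.7134)]
10. shoelace: 518.2604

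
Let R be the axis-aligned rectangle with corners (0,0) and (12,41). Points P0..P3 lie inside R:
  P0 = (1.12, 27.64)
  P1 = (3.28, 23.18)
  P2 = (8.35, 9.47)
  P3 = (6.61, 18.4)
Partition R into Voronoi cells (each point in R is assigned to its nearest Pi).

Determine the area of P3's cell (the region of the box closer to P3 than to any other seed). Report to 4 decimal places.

1. box [0,12]×[0,41]: [(0, 0) (12, 0) (12, 41) (0, 41)]
2. ⊥bis P3·P0 via (3.865,23.02): [(0, 20.7236) (0, 0) (12, 0) (12, 27.8535)]  |A|=291.4623
3. ⊥bis P3·P1 via (4.945,20.79): [(0, 17.3451) (0, 0) (12, 0) (12, 25.7049)]  |A|=258.2996
4. ⊥bis P3·P2 via (7.48,13.935): [(0, 17.3451) (0, 12.4775) (12, 14.8157) (12, 25.7049)]  |A|=94.5401
5. canonical 4-gon: [(0, 17.3451) (0, 12.4775) (12, 14.8157) (12, 25.7049)]
6. shoelace: 94.5401

Area of P3's cell: 94.5401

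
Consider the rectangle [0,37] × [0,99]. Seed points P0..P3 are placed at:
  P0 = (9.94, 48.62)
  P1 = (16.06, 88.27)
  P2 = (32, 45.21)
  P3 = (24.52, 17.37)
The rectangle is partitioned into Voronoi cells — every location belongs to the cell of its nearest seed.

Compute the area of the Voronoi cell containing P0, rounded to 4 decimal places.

Area of P0's cell: 836.2785

1. box [0,37]×[0,99]: [(0, 0) (37, 0) (37, 99) (0, 99)]
2. ⊥bis P0·P1 via (13,68.445): [(0, 70.4516) (0, 0) (37, 0) (37, 64.7406)]  |A|=2501.0547
3. ⊥bis P0·P2 via (20.97,46.915): [(24.0348, 66.7418) (0, 70.4516) (0, 0) (13.718, 0)]  |A|=1304.4245
4. ⊥bis P0·P3 via (17.23,32.995): [(18.9417, 33.7936) (24.0348, 66.7418) (0, 70.4516) (0, 24.9562)]  |A|=836.2785
5. canonical 4-gon: [(18.9417, 33.7936) (24.0348, 66.7418) (0, 70.4516) (0, 24.9562)]
6. shoelace: 836.2785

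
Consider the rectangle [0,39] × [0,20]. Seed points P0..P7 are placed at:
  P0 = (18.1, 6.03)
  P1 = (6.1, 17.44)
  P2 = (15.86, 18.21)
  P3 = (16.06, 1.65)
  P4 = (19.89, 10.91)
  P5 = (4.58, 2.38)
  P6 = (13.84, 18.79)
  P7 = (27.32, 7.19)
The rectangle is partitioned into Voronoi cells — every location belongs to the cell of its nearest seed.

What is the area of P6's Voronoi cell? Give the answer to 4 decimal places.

Area of P6's cell: 31.7521

1. box [0,39]×[0,20]: [(0, 0) (39, 0) (39, 20) (0, 20)]
2. ⊥bis P6·P0 via (15.97,12.41): [(0, 7.0783) (38.7044, 20) (0, 20)]  |A|=250.0627
3. ⊥bis P6·P1 via (9.97,18.115): [(11.2405, 10.831) (38.7044, 20) (9.6412, 20)]  |A|=133.2398
4. ⊥bis P6·P2 via (14.85,18.5): [(11.2405, 10.831) (12.7972, 11.3508) (15.2807, 20) (9.6412, 20)]  |A|=31.9412
5. ⊥bis P6·P3 via (14.95,10.22): [(11.2405, 10.831) (12.7972, 11.3508) (15.2807, 20) (9.6412, 20)]  |A|=31.9412
6. ⊥bis P6·P4 via (16.865,14.85): [(11.2405, 10.831) (11.9303, 11.0613) (12.9358, 11.8333) (15.2807, 20) (9.6412, 20)]  |A|=31.7521
7. ⊥bis P6·P5 via (9.21,10.585): [(11.2405, 10.831) (11.9303, 11.0613) (12.9358, 11.8333) (15.2807, 20) (9.6412, 20)]  |A|=31.7521
8. ⊥bis P6·P7 via (20.58,12.99): [(11.2405, 10.831) (11.9303, 11.0613) (12.9358, 11.8333) (15.2807, 20) (9.6412, 20)]  |A|=31.7521
9. canonical 5-gon: [(11.2405, 10.831) (11.9303, 11.0613) (12.9358, 11.8333) (15.2807, 20) (9.6412, 20)]
10. shoelace: 31.7521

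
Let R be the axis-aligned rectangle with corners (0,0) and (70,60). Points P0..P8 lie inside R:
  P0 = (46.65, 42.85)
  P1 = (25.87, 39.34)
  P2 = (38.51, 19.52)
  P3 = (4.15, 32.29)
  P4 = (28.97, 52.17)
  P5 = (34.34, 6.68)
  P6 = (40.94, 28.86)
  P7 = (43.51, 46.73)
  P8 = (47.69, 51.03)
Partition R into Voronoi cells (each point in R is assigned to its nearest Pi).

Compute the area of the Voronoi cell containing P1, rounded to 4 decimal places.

Area of P1's cell: 405.8683

1. box [0,70]×[0,60]: [(0, 0) (70, 0) (70, 60) (0, 60)]
2. ⊥bis P1·P0 via (36.26,41.095): [(0, 0) (43.2015, 0) (33.0667, 60) (0, 60)]  |A|=2288.045
3. ⊥bis P1·P2 via (32.19,29.43): [(0, 8.9012) (37.643, 32.9076) (33.0667, 60) (0, 60)]  |A|=1409.6846
4. ⊥bis P1·P3 via (15.01,35.815): [(19.6734, 21.4477) (37.643, 32.9076) (33.0667, 60) (7.1599, 60)]  |A|=769.0247
5. ⊥bis P1·P4 via (27.42,45.755): [(10.4529, 49.8546) (19.6734, 21.4477) (37.643, 32.9076) (35.8155, 43.7265)]  |A|=439.6604
6. ⊥bis P1·P5 via (30.105,23.01): [(10.4529, 49.8546) (19.6734, 21.4477) (37.643, 32.9076) (35.8155, 43.7265)]  |A|=439.6604
7. ⊥bis P1·P6 via (33.405,34.1): [(10.4529, 49.8546) (19.6734, 21.4477) (28.5375, 27.1007) (36.6527, 38.7701) (35.8155, 43.7265)]  |A|=410.0947
8. ⊥bis P1·P7 via (34.69,43.035): [(34.2409, 44.1069) (10.4529, 49.8546) (19.6734, 21.4477) (28.5375, 27.1007) (36.5429, 38.6122)]  |A|=405.8683
9. ⊥bis P1·P8 via (36.78,45.185): [(34.2409, 44.1069) (10.4529, 49.8546) (19.6734, 21.4477) (28.5375, 27.1007) (36.5429, 38.6122)]  |A|=405.8683
10. canonical 5-gon: [(34.2409, 44.1069) (10.4529, 49.8546) (19.6734, 21.4477) (28.5375, 27.1007) (36.5429, 38.6122)]
11. shoelace: 405.8683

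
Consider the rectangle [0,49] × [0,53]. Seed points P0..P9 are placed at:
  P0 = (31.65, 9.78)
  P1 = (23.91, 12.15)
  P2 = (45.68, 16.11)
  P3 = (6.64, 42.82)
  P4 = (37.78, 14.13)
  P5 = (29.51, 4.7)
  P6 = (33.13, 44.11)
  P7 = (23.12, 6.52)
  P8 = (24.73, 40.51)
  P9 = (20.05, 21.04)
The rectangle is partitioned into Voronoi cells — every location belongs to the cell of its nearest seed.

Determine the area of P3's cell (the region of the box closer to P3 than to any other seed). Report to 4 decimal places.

Area of P3's cell: 387.0583

1. box [0,49]×[0,53]: [(0, 0) (49, 0) (49, 53) (0, 53)]
2. ⊥bis P3·P0 via (19.145,26.3): [(0, 11.808) (49, 48.8991) (49, 53) (0, 53)]  |A|=1109.6772
3. ⊥bis P3·P1 via (15.275,27.485): [(0, 18.8838) (36.4976, 39.4353) (49, 48.8991) (49, 53) (0, 53)]  |A|=980.552
4. ⊥bis P3·P2 via (26.16,29.465): [(0, 18.8838) (30.7778, 36.2145) (42.2619, 53) (0, 53)]  |A|=879.7052
5. ⊥bis P3·P4 via (22.21,28.475): [(0, 18.8838) (27.7911, 34.5327) (34.9241, 42.2748) (42.2619, 53) (0, 53)]  |A|=874.1416
6. ⊥bis P3·P5 via (18.075,23.76): [(0, 18.8838) (27.7911, 34.5327) (34.9241, 42.2748) (42.2619, 53) (0, 53)]  |A|=874.1416
7. ⊥bis P3·P6 via (19.885,43.465): [(0, 18.8838) (20.5194, 30.4381) (19.4207, 53) (0, 53)]  |A|=569.1057
8. ⊥bis P3·P7 via (14.88,24.67): [(0, 18.8838) (20.5194, 30.4381) (19.4207, 53) (0, 53)]  |A|=569.1057
9. ⊥bis P3·P8 via (15.685,41.665): [(0, 18.8838) (13.7658, 26.6352) (17.1324, 53) (0, 53)]  |A|=460.6647
10. ⊥bis P3·P9 via (13.345,31.93): [(0, 23.7135) (14.5355, 32.663) (17.1324, 53) (0, 53)]  |A|=387.0583
11. canonical 4-gon: [(0, 23.7135) (14.5355, 32.663) (17.1324, 53) (0, 53)]
12. shoelace: 387.0583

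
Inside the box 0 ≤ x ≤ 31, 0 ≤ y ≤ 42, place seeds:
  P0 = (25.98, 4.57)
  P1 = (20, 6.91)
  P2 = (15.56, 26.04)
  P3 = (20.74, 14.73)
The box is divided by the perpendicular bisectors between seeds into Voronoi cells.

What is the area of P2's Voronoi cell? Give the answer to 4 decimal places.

Area of P2's cell: 707.5212

1. box [0,31]×[0,42]: [(0, 0) (31, 0) (31, 42) (0, 42)]
2. ⊥bis P2·P0 via (20.77,15.305): [(0, 5.2247) (31, 20.2699) (31, 42) (0, 42)]  |A|=906.8331
3. ⊥bis P2·P1 via (17.78,16.475): [(0, 12.3483) (28.1307, 18.8774) (31, 20.2699) (31, 42) (0, 42)]  |A|=806.6371
4. ⊥bis P2·P3 via (18.15,20.385): [(0, 12.3483) (1.222, 12.632) (31, 26.2703) (31, 42) (0, 42)]  |A|=707.5212
5. canonical 5-gon: [(0, 12.3483) (1.222, 12.632) (31, 26.2703) (31, 42) (0, 42)]
6. shoelace: 707.5212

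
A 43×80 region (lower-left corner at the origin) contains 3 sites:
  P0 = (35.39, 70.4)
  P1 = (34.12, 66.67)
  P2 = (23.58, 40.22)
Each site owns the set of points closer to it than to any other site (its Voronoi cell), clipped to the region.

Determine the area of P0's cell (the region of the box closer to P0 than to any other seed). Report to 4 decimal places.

Area of P0's cell: 299.1312

1. box [0,43]×[0,80]: [(0, 0) (43, 0) (43, 80) (0, 80)]
2. ⊥bis P0·P1 via (34.755,68.535): [(43, 65.7277) (43, 80) (1.0822, 80)]  |A|=299.1312
3. ⊥bis P0·P2 via (29.485,55.31): [(43, 65.7277) (43, 80) (1.0822, 80)]  |A|=299.1312
4. canonical 3-gon: [(43, 65.7277) (43, 80) (1.0822, 80)]
5. shoelace: 299.1312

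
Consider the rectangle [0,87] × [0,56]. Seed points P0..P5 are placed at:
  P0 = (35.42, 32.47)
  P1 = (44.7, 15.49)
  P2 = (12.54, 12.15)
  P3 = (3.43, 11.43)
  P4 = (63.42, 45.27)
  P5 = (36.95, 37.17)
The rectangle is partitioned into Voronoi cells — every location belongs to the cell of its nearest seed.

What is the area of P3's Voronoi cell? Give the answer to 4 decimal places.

1. box [0,87]×[0,56]: [(0, 0) (87, 0) (87, 56) (0, 56)]
2. ⊥bis P3·P0 via (19.425,21.95): [(0, 51.4845) (0, 0) (33.8616, 0)]  |A|=871.6746
3. ⊥bis P3·P1 via (24.065,13.46): [(23.899, 15.1476) (0, 51.4845) (0, 0) (25.3891, 0)]  |A|=807.5057
4. ⊥bis P3·P2 via (7.985,11.79): [(5.5099, 43.1071) (0, 51.4845) (0, 0) (8.9168, 0)]  |A|=334.0256
5. ⊥bis P3·P4 via (33.425,28.35): [(5.5099, 43.1071) (0, 51.4845) (0, 0) (8.9168, 0)]  |A|=334.0256
6. ⊥bis P3·P5 via (20.19,24.3): [(5.5099, 43.1071) (4.0883, 45.2685) (0, 50.5925) (0, 0) (8.9168, 0)]  |A|=332.2022
7. canonical 5-gon: [(5.5099, 43.1071) (4.0883, 45.2685) (0, 50.5925) (0, 0) (8.9168, 0)]
8. shoelace: 332.2022

Area of P3's cell: 332.2022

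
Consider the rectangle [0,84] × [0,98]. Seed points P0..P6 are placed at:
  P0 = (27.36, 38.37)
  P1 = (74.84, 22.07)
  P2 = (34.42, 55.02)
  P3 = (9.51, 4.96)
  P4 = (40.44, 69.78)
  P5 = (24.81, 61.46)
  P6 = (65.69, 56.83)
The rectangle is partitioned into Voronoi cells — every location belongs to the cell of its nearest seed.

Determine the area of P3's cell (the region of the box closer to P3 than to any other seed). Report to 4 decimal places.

1. box [0,84]×[0,98]: [(0, 0) (84, 0) (84, 98) (0, 98)]
2. ⊥bis P3·P0 via (18.435,21.665): [(0, 31.5143) (0, 0) (58.9856, 0)]  |A|=929.4441
3. ⊥bis P3·P1 via (42.175,13.515): [(43.5555, 8.2438) (0, 31.5143) (0, 0) (45.7146, 0)]  |A|=874.7423
4. ⊥bis P3·P2 via (21.965,29.99): [(43.5555, 8.2438) (0, 31.5143) (0, 0) (45.7146, 0)]  |A|=874.7423
5. ⊥bis P3·P4 via (24.975,37.37): [(43.5555, 8.2438) (0, 31.5143) (0, 0) (45.7146, 0)]  |A|=874.7423
6. ⊥bis P3·P5 via (17.16,33.21): [(43.5555, 8.2438) (0, 31.5143) (0, 0) (45.7146, 0)]  |A|=874.7423
7. ⊥bis P3·P6 via (37.6,30.895): [(43.5555, 8.2438) (0, 31.5143) (0, 0) (45.7146, 0)]  |A|=874.7423
8. canonical 4-gon: [(43.5555, 8.2438) (0, 31.5143) (0, 0) (45.7146, 0)]
9. shoelace: 874.7423

Area of P3's cell: 874.7423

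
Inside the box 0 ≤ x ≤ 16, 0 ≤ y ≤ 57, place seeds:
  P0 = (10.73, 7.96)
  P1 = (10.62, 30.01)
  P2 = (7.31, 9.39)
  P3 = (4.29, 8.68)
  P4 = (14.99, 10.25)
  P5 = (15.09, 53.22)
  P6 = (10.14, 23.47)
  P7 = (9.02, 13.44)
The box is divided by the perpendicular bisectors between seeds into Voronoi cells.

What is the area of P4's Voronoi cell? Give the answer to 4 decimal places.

Area of P4's cell: 34.0689

1. box [0,16]×[0,57]: [(0, 0) (16, 0) (16, 57) (0, 57)]
2. ⊥bis P4·P0 via (12.86,9.105): [(0, 33.028) (16, 3.2638) (16, 57) (0, 57)]  |A|=621.666
3. ⊥bis P4·P1 via (12.805,20.13): [(7.5573, 18.9694) (16, 3.2638) (16, 20.8366)]  |A|=74.1811
4. ⊥bis P4·P2 via (11.15,9.82): [(10.0634, 19.5237) (10.8012, 12.9349) (16, 3.2638) (16, 20.8366)]  |A|=65.7206
5. ⊥bis P4·P3 via (9.64,9.465): [(10.0634, 19.5237) (10.8012, 12.9349) (16, 3.2638) (16, 20.8366)]  |A|=65.7206
6. ⊥bis P4·P5 via (15.04,31.735): [(10.0634, 19.5237) (10.8012, 12.9349) (16, 3.2638) (16, 20.8366)]  |A|=65.7206
7. ⊥bis P4·P6 via (12.565,16.86): [(10.4486, 16.0836) (10.8012, 12.9349) (16, 3.2638) (16, 18.1202)]  |A|=47.7165
8. ⊥bis P4·P7 via (12.005,11.845): [(15.2016, 17.8273) (11.697, 11.2685) (16, 3.2638) (16, 18.1202)]  |A|=34.0689
9. canonical 4-gon: [(15.2016, 17.8273) (11.697, 11.2685) (16, 3.2638) (16, 18.1202)]
10. shoelace: 34.0689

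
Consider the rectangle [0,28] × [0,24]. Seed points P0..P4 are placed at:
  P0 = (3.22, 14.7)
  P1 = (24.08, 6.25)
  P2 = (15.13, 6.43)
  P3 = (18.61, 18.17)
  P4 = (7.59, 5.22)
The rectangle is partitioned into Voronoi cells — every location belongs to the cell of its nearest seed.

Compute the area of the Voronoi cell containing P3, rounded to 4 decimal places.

1. box [0,28]×[0,24]: [(0, 0) (28, 0) (28, 24) (0, 24)]
2. ⊥bis P3·P0 via (10.915,16.435): [(14.6206, 0) (28, 0) (28, 24) (9.2093, 24)]  |A|=386.0409
3. ⊥bis P3·P1 via (21.345,12.21): [(12.7563, 8.2687) (28, 15.2639) (28, 24) (9.2093, 24)]  |A|=214.3862
4. ⊥bis P3·P2 via (16.87,12.3): [(11.4876, 13.8955) (19.7079, 11.4588) (28, 15.2639) (28, 24) (9.2093, 24)]  |A|=192.8049
5. ⊥bis P3·P4 via (13.1,11.695): [(11.4876, 13.8955) (19.7079, 11.4588) (28, 15.2639) (28, 24) (9.2093, 24)]  |A|=192.8049
6. canonical 5-gon: [(11.4876, 13.8955) (19.7079, 11.4588) (28, 15.2639) (28, 24) (9.2093, 24)]
7. shoelace: 192.8049

Area of P3's cell: 192.8049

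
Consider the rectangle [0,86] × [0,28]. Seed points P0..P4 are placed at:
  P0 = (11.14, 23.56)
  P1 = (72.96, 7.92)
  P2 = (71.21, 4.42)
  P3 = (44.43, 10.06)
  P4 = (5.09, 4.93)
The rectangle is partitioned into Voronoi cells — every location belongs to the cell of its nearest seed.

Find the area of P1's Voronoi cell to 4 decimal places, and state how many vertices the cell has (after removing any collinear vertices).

1. box [0,86]×[0,28]: [(0, 0) (86, 0) (86, 28) (0, 28)]
2. ⊥bis P1·P0 via (42.05,15.74): [(38.0679, 0) (86, 0) (86, 28) (45.1517, 28)]  |A|=1242.9258
3. ⊥bis P1·P2 via (72.085,6.17): [(43.2734, 20.5758) (84.425, 0) (86, 0) (86, 28) (45.1517, 28)]  |A|=766.0088
4. ⊥bis P1·P3 via (58.695,8.99): [(58.9752, 12.7249) (84.425, 0) (86, 0) (86, 28) (60.1209, 28)]  |A|=586.0212
5. ⊥bis P1·P4 via (39.025,6.425): [(58.9752, 12.7249) (84.425, 0) (86, 0) (86, 28) (60.1209, 28)]  |A|=586.0212
6. canonical 5-gon: [(58.9752, 12.7249) (84.425, 0) (86, 0) (86, 28) (60.1209, 28)]
7. shoelace: 586.0212

Area of P1's cell: 586.0212 (5 vertices)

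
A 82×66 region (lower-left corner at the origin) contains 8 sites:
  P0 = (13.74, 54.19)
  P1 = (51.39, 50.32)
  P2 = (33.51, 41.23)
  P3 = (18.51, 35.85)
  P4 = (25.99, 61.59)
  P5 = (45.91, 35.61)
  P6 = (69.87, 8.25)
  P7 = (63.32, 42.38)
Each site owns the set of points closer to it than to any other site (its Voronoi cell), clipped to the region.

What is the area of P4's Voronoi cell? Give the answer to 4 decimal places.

Area of P4's cell: 294.4374

1. box [0,82]×[0,66]: [(0, 0) (82, 0) (82, 66) (0, 66)]
2. ⊥bis P4·P0 via (19.865,57.89): [(54.8353, 0) (82, 0) (82, 66) (14.9659, 66)]  |A|=3108.5609
3. ⊥bis P4·P1 via (38.69,55.955): [(31.2132, 39.1041) (43.147, 66) (14.9659, 66)]  |A|=378.978
4. ⊥bis P4·P2 via (29.75,51.41): [(24.8686, 49.607) (38.0304, 54.4684) (43.147, 66) (14.9659, 66)]  |A|=294.4374
5. ⊥bis P4·P3 via (22.25,48.72): [(24.8686, 49.607) (38.0304, 54.4684) (43.147, 66) (14.9659, 66)]  |A|=294.4374
6. ⊥bis P4·P5 via (35.95,48.6): [(24.8686, 49.607) (38.0304, 54.4684) (43.147, 66) (14.9659, 66)]  |A|=294.4374
7. ⊥bis P4·P6 via (47.93,34.92): [(24.8686, 49.607) (38.0304, 54.4684) (43.147, 66) (14.9659, 66)]  |A|=294.4374
8. ⊥bis P4·P7 via (44.655,51.985): [(24.8686, 49.607) (38.0304, 54.4684) (43.147, 66) (14.9659, 66)]  |A|=294.4374
9. canonical 4-gon: [(24.8686, 49.607) (38.0304, 54.4684) (43.147, 66) (14.9659, 66)]
10. shoelace: 294.4374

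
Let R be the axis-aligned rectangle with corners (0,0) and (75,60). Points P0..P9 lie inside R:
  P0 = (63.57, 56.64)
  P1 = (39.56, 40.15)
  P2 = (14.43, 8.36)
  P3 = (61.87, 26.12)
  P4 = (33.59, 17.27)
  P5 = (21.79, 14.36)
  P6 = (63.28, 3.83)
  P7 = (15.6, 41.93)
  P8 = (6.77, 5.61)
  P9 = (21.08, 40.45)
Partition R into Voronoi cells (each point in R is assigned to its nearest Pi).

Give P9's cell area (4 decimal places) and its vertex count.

1. box [0,75]×[0,60]: [(0, 0) (75, 0) (75, 60) (0, 60)]
2. ⊥bis P9·P0 via (42.325,48.545): [(0, 0) (60.8221, 0) (37.9603, 60) (0, 60)]  |A|=2963.473
3. ⊥bis P9·P1 via (30.32,40.3): [(0, 0) (29.6658, 0) (30.6398, 60) (0, 60)]  |A|=1809.1675
4. ⊥bis P9·P2 via (17.755,24.405): [(0, 28.0844) (30.0207, 21.8632) (30.6398, 60) (0, 60)]  |A|=1063.3172
5. ⊥bis P9·P3 via (41.475,33.285): [(0, 28.0844) (30.0207, 21.8632) (30.6398, 60) (0, 60)]  |A|=1063.3172
6. ⊥bis P9·P4 via (27.335,28.86): [(0, 28.0844) (18.7126, 24.2066) (30.159, 30.3841) (30.6398, 60) (0, 60)]  |A|=1014.9773
7. ⊥bis P9·P5 via (21.435,27.405): [(0, 28.0844) (5.3859, 26.9682) (24.8091, 27.4968) (30.159, 30.3841) (30.6398, 60) (0, 60)]  |A|=984.6348
8. ⊥bis P9·P6 via (42.18,22.14): [(0, 28.0844) (5.3859, 26.9682) (24.8091, 27.4968) (30.159, 30.3841) (30.6398, 60) (0, 60)]  |A|=984.6348
9. ⊥bis P9·P7 via (18.34,41.19): [(14.5666, 27.2181) (24.8091, 27.4968) (30.159, 30.3841) (30.6398, 60) (23.4201, 60)]  |A|=362.5107
10. ⊥bis P9·P8 via (13.925,23.03): [(14.5666, 27.2181) (24.8091, 27.4968) (30.159, 30.3841) (30.6398, 60) (23.4201, 60)]  |A|=362.5107
11. canonical 5-gon: [(14.5666, 27.2181) (24.8091, 27.4968) (30.159, 30.3841) (30.6398, 60) (23.4201, 60)]
12. shoelace: 362.5107

Area of P9's cell: 362.5107 (5 vertices)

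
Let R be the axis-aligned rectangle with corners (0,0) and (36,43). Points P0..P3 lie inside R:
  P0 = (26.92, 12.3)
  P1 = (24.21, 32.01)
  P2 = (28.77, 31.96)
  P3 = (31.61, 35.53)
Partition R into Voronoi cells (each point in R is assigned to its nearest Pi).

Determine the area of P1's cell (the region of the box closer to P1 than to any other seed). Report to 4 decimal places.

Area of P1's cell: 587.3861

1. box [0,36]×[0,43]: [(0, 0) (36, 0) (36, 43) (0, 43)]
2. ⊥bis P1·P0 via (25.565,22.155): [(0, 18.64) (36, 23.5897) (36, 43) (0, 43)]  |A|=787.865
3. ⊥bis P1·P2 via (26.49,31.985): [(0, 18.64) (26.3834, 22.2675) (26.6108, 43) (0, 43)]  |A|=597.2043
4. ⊥bis P1·P3 via (27.91,33.77): [(0, 18.64) (26.3834, 22.2675) (26.5411, 36.6477) (23.5195, 43) (0, 43)]  |A|=587.3861
5. canonical 5-gon: [(0, 18.64) (26.3834, 22.2675) (26.5411, 36.6477) (23.5195, 43) (0, 43)]
6. shoelace: 587.3861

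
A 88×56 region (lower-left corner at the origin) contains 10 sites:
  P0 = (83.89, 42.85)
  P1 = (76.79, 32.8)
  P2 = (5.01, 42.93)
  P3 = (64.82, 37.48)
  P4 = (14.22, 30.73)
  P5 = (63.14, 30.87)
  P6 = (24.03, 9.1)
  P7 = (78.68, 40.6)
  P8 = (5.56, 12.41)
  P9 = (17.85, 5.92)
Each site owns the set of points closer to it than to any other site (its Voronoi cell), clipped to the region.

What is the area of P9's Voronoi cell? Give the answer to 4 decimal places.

Area of P9's cell: 154.3268

1. box [0,88]×[0,56]: [(0, 0) (88, 0) (88, 56) (0, 56)]
2. ⊥bis P9·P0 via (50.87,24.385): [(0, 0) (64.5063, 0) (33.1907, 56) (0, 56)]  |A|=2735.5142
3. ⊥bis P9·P1 via (47.32,19.36): [(0, 0) (56.1493, 0) (30.6101, 56) (0, 56)]  |A|=2429.2614
4. ⊥bis P9·P2 via (11.43,24.425): [(0, 20.4596) (0, 0) (56.1493, 0) (40.4228, 34.4836)]  |A|=1381.6295
5. ⊥bis P9·P3 via (41.335,21.7): [(34.1968, 32.3236) (0, 20.4596) (0, 0) (55.9156, 0)]  |A|=1253.5223
6. ⊥bis P9·P4 via (16.035,18.325): [(41.1351, 21.9975) (0, 15.9789) (0, 0) (55.9156, 0)]  |A|=943.6475
7. ⊥bis P9·P5 via (40.495,18.395): [(38.7062, 21.6421) (0, 15.9789) (0, 0) (50.6287, 0)]  |A|=857.096
8. ⊥bis P9·P6 via (20.94,7.51): [(15.4212, 18.2352) (0, 15.9789) (0, 0) (24.8044, 0)]  |A|=349.3631
9. ⊥bis P9·P7 via (48.265,23.26): [(15.4212, 18.2352) (0, 15.9789) (0, 0) (24.8044, 0)]  |A|=349.3631
10. ⊥bis P9·P8 via (11.705,9.165): [(15.951, 17.2056) (6.8652, 0) (24.8044, 0)]  |A|=154.3268
11. canonical 3-gon: [(15.951, 17.2056) (6.8652, 0) (24.8044, 0)]
12. shoelace: 154.3268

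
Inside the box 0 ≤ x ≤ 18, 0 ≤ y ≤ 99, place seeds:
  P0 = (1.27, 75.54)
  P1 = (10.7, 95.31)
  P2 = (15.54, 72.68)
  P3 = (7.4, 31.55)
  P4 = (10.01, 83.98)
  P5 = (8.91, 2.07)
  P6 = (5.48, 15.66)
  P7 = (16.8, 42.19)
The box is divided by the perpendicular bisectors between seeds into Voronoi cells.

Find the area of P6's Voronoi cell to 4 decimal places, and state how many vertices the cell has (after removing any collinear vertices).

Area of P6's cell: 251.5519 (4 vertices)

1. box [0,18]×[0,99]: [(0, 0) (18, 0) (18, 99) (0, 99)]
2. ⊥bis P6·P0 via (3.375,45.6): [(0, 45.3627) (0, 0) (18, 0) (18, 46.6282)]  |A|=827.9186
3. ⊥bis P6·P1 via (8.09,55.485): [(0, 45.3627) (0, 0) (18, 0) (18, 46.6282)]  |A|=827.9186
4. ⊥bis P6·P2 via (10.51,44.17): [(2.6812, 45.5512) (0, 45.3627) (0, 0) (18, 0) (18, 42.8485)]  |A|=798.9685
5. ⊥bis P6·P3 via (6.44,23.605): [(0, 24.3831) (0, 0) (18, 0) (18, 22.2082)]  |A|=419.3221
6. ⊥bis P6·P4 via (7.745,49.82): [(0, 24.3831) (0, 0) (18, 0) (18, 22.2082)]  |A|=419.3221
7. ⊥bis P6·P5 via (7.195,8.865): [(0, 24.3831) (0, 7.049) (18, 11.5921) (18, 22.2082)]  |A|=251.5519
8. ⊥bis P6·P7 via (11.14,28.925): [(0, 24.3831) (0, 7.049) (18, 11.5921) (18, 22.2082)]  |A|=251.5519
9. canonical 4-gon: [(0, 24.3831) (0, 7.049) (18, 11.5921) (18, 22.2082)]
10. shoelace: 251.5519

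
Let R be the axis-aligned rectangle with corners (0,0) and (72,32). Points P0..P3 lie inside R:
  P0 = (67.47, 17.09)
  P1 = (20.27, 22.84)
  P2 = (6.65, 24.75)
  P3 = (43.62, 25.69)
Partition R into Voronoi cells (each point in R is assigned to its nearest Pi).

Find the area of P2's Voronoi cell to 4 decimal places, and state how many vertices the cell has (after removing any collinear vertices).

1. box [0,72]×[0,32]: [(0, 0) (72, 0) (72, 32) (0, 32)]
2. ⊥bis P2·P0 via (37.06,20.92): [(0, 0) (34.4252, 0) (38.4555, 32) (0, 32)]  |A|=1166.0912
3. ⊥bis P2·P1 via (13.46,23.795): [(0, 0) (10.1231, 0) (14.6106, 32) (0, 32)]  |A|=395.7398
4. ⊥bis P2·P3 via (25.135,25.22): [(0, 0) (10.1231, 0) (14.6106, 32) (0, 32)]  |A|=395.7398
5. canonical 4-gon: [(0, 0) (10.1231, 0) (14.6106, 32) (0, 32)]
6. shoelace: 395.7398

Area of P2's cell: 395.7398 (4 vertices)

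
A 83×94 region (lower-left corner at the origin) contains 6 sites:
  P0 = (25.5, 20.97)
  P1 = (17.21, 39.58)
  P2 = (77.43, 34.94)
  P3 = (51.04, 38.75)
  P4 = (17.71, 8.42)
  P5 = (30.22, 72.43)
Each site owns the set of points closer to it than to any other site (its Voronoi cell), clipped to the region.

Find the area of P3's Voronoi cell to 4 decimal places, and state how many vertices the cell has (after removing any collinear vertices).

1. box [0,83]×[0,94]: [(0, 0) (83, 0) (83, 94) (0, 94)]
2. ⊥bis P3·P0 via (38.27,29.86): [(0, 84.8328) (59.0574, 0) (83, 0) (83, 94) (0, 94)]  |A|=5296.9977
3. ⊥bis P3·P1 via (34.125,39.165): [(34.0456, 35.9281) (59.0574, 0) (83, 0) (83, 94) (35.4703, 94)]  |A|=4111.0313
4. ⊥bis P3·P2 via (64.235,36.845): [(34.0456, 35.9281) (58.9399, 0.1688) (72.4866, 94) (35.4703, 94)]  |A|=2484.9473
5. ⊥bis P3·P4 via (34.375,23.585): [(34.0456, 35.9281) (58.9399, 0.1688) (72.4866, 94) (35.4703, 94)]  |A|=2484.9473
6. ⊥bis P3·P5 via (40.63,55.59): [(34.434, 51.7598) (34.0456, 35.9281) (58.9399, 0.1688) (69.5196, 73.4487)]  |A|=1374.8089
7. canonical 4-gon: [(34.434, 51.7598) (34.0456, 35.9281) (58.9399, 0.1688) (69.5196, 73.4487)]
8. shoelace: 1374.8089

Area of P3's cell: 1374.8089 (4 vertices)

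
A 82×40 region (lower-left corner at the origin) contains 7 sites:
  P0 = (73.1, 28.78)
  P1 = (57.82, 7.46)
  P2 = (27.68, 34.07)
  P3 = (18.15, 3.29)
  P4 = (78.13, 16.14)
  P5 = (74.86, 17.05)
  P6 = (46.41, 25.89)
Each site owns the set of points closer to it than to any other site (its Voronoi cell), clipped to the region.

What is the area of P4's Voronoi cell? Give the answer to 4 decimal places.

1. box [0,82]×[0,40]: [(0, 0) (82, 0) (82, 40) (0, 40)]
2. ⊥bis P4·P0 via (75.615,22.46): [(19.1748, 0) (82, 0) (82, 25.0009)]  |A|=785.3427
3. ⊥bis P4·P1 via (67.975,11.8): [(65.1919, 18.3122) (73.018, 0) (82, 0) (82, 25.0009)]  |A|=292.3488
4. ⊥bis P4·P2 via (52.905,25.105): [(65.1919, 18.3122) (73.018, 0) (82, 0) (82, 25.0009)]  |A|=292.3488
5. ⊥bis P4·P3 via (48.14,9.715): [(65.1919, 18.3122) (73.018, 0) (82, 0) (82, 25.0009)]  |A|=292.3488
6. ⊥bis P4·P5 via (76.495,16.595): [(78.44, 23.5842) (72.3269, 1.6172) (73.018, 0) (82, 0) (82, 25.0009)]  |A|=162.9522
7. ⊥bis P4·P6 via (62.27,21.015): [(78.44, 23.5842) (72.3269, 1.6172) (73.018, 0) (82, 0) (82, 25.0009)]  |A|=162.9522
8. canonical 5-gon: [(78.44, 23.5842) (72.3269, 1.6172) (73.018, 0) (82, 0) (82, 25.0009)]
9. shoelace: 162.9522

Area of P4's cell: 162.9522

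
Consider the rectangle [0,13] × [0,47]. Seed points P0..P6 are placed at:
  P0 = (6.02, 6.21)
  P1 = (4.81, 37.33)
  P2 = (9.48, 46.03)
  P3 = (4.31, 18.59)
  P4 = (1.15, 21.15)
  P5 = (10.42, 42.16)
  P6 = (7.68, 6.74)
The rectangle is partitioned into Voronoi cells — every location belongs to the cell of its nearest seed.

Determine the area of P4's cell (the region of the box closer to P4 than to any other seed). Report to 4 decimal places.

1. box [0,13]×[0,47]: [(0, 0) (13, 0) (13, 47) (0, 47)]
2. ⊥bis P4·P0 via (3.585,13.68): [(0, 12.5114) (13, 16.749) (13, 47) (0, 47)]  |A|=420.8073
3. ⊥bis P4·P1 via (2.98,29.24): [(0, 29.9141) (0, 12.5114) (13, 16.749) (13, 26.9734)]  |A|=179.5762
4. ⊥bis P4·P2 via (5.315,33.59): [(0, 29.9141) (0, 12.5114) (13, 16.749) (13, 26.9734)]  |A|=179.5762
5. ⊥bis P4·P3 via (2.73,19.87): [(9.184, 27.8366) (0, 29.9141) (0, 16.5002)]  |A|=61.5966
6. ⊥bis P4·P5 via (5.785,31.655): [(9.184, 27.8366) (0, 29.9141) (0, 16.5002)]  |A|=61.5966
7. ⊥bis P4·P6 via (4.415,13.945): [(9.184, 27.8366) (0, 29.9141) (0, 16.5002)]  |A|=61.5966
8. canonical 3-gon: [(9.184, 27.8366) (0, 29.9141) (0, 16.5002)]
9. shoelace: 61.5966

Area of P4's cell: 61.5966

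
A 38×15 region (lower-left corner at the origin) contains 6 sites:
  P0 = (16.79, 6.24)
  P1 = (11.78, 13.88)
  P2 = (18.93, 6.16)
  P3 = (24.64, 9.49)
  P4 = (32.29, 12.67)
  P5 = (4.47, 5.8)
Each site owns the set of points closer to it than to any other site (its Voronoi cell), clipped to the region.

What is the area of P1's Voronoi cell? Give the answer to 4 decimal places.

Area of P1's cell: 68.8857

1. box [0,38]×[0,15]: [(0, 0) (38, 0) (38, 15) (0, 15)]
2. ⊥bis P1·P0 via (14.285,10.06): [(0, 0.6925) (21.8183, 15) (0, 15)]  |A|=156.0825
3. ⊥bis P1·P2 via (15.355,10.02): [(0, 0.6925) (18.0978, 12.5603) (20.732, 15) (0, 15)]  |A|=154.7575
4. ⊥bis P1·P3 via (18.21,11.685): [(0, 0.6925) (18.0978, 12.5603) (18.6988, 13.1169) (19.3416, 15) (0, 15)]  |A|=153.4484
5. ⊥bis P1·P4 via (22.035,13.275): [(0, 0.6925) (18.0978, 12.5603) (18.6988, 13.1169) (19.3416, 15) (0, 15)]  |A|=153.4484
6. ⊥bis P1·P5 via (8.125,9.84): [(10.5727, 7.6256) (18.0978, 12.5603) (18.6988, 13.1169) (19.3416, 15) (2.4215, 15)]  |A|=68.8857
7. canonical 5-gon: [(10.5727, 7.6256) (18.0978, 12.5603) (18.6988, 13.1169) (19.3416, 15) (2.4215, 15)]
8. shoelace: 68.8857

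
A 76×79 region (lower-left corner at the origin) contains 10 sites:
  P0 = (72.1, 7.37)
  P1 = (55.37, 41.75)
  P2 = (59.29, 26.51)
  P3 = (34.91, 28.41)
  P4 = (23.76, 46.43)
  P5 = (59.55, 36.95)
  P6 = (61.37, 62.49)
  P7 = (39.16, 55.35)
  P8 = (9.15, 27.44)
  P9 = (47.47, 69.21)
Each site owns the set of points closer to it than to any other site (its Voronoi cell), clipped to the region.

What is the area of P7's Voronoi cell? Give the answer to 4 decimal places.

Area of P7's cell: 502.2384

1. box [0,76]×[0,79]: [(0, 0) (76, 0) (76, 79) (0, 79)]
2. ⊥bis P7·P0 via (55.63,31.36): [(0, 0) (9.9514, 0) (76, 45.3447) (76, 79) (0, 79)]  |A|=4506.5219
3. ⊥bis P7·P1 via (47.265,48.55): [(0, 0) (6.5321, 0) (72.8122, 79) (0, 79)]  |A|=3134.1003
4. ⊥bis P7·P2 via (49.225,40.93): [(0, 6.5715) (29.0677, 26.8604) (72.8122, 79) (0, 79)]  |A|=2950.8634
5. ⊥bis P7·P3 via (37.035,41.88): [(0, 47.7226) (41.1273, 41.2344) (72.8122, 79) (0, 79)]  |A|=2018.0761
6. ⊥bis P7·P4 via (31.46,50.89): [(36.643, 41.9418) (41.1273, 41.2344) (72.8122, 79) (15.1781, 79)]  |A|=1163.791
7. ⊥bis P7·P5 via (49.355,46.15): [(36.643, 41.9418) (41.1273, 41.2344) (72.8122, 79) (15.1781, 79)]  |A|=1163.791
8. ⊥bis P7·P6 via (50.265,58.92): [(36.643, 41.9418) (41.1273, 41.2344) (51.8441, 54.0079) (43.8097, 79) (15.1781, 79)]  |A|=801.3752
9. ⊥bis P7·P8 via (24.155,41.395): [(36.643, 41.9418) (41.1273, 41.2344) (51.8441, 54.0079) (43.8097, 79) (15.1781, 79)]  |A|=801.3752
10. ⊥bis P7·P9 via (43.315,62.28): [(36.643, 41.9418) (41.1273, 41.2344) (51.8441, 54.0079) (50.5864, 57.9203) (15.4282, 79) (15.1781, 79)]  |A|=502.2384
11. canonical 6-gon: [(36.643, 41.9418) (41.1273, 41.2344) (51.8441, 54.0079) (50.5864, 57.9203) (15.4282, 79) (15.1781, 79)]
12. shoelace: 502.2384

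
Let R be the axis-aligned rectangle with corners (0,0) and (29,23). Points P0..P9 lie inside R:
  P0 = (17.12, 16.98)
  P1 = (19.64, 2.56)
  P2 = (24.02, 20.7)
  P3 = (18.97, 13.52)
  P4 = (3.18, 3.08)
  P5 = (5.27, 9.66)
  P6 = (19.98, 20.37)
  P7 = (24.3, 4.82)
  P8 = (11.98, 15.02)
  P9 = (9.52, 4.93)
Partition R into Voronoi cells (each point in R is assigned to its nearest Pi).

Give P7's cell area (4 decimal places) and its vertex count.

Area of P7's cell: 83.1989 (5 vertices)

1. box [0,29]×[0,23]: [(0, 0) (29, 0) (29, 23) (0, 23)]
2. ⊥bis P7·P0 via (20.71,10.9): [(2.2498, 0) (29, 0) (29, 15.7949)]  |A|=211.2583
3. ⊥bis P7·P1 via (21.97,3.69): [(18.9712, 9.8733) (23.7596, 0) (29, 0) (29, 15.7949)]  |A|=105.0721
4. ⊥bis P7·P2 via (24.16,12.76): [(23.8509, 12.7545) (18.9712, 9.8733) (23.7596, 0) (29, 0) (29, 12.8453)]  |A|=97.4782
5. ⊥bis P7·P3 via (21.635,9.17): [(27.5937, 12.8205) (19.8444, 8.073) (23.7596, 0) (29, 0) (29, 12.8453)]  |A|=83.1989
6. ⊥bis P7·P4 via (13.74,3.95): [(27.5937, 12.8205) (19.8444, 8.073) (23.7596, 0) (29, 0) (29, 12.8453)]  |A|=83.1989
7. ⊥bis P7·P5 via (14.785,7.24): [(27.5937, 12.8205) (19.8444, 8.073) (23.7596, 0) (29, 0) (29, 12.8453)]  |A|=83.1989
8. ⊥bis P7·P6 via (22.14,12.595): [(27.5937, 12.8205) (19.8444, 8.073) (23.7596, 0) (29, 0) (29, 12.8453)]  |A|=83.1989
9. ⊥bis P7·P8 via (18.14,9.92): [(27.5937, 12.8205) (19.8444, 8.073) (23.7596, 0) (29, 0) (29, 12.8453)]  |A|=83.1989
10. ⊥bis P7·P9 via (16.91,4.875): [(27.5937, 12.8205) (19.8444, 8.073) (23.7596, 0) (29, 0) (29, 12.8453)]  |A|=83.1989
11. canonical 5-gon: [(27.5937, 12.8205) (19.8444, 8.073) (23.7596, 0) (29, 0) (29, 12.8453)]
12. shoelace: 83.1989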